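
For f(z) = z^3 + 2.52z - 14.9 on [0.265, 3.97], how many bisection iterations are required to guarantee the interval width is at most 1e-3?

12

Initial width b − a = 3.97 − 0.265 = 3.705000.
After n steps the width is (b−a)/2^n; need (b−a)/2^n ≤ 1e-3.
So n ≥ log₂(3.705000/1e-3) = log₂(3705.0000) ≈ 11.8553.
Hence n = 12.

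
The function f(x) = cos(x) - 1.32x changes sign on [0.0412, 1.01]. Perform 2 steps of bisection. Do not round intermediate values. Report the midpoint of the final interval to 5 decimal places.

0.64670

f(0.041200) = 0.944767, f(1.010000) = -0.801339 (opposite signs)
step 1: m = 0.525600, f(m) = 0.171231 > 0 → root in [0.525600, 1.010000]
step 2: m = 0.767800, f(m) = -0.294056 < 0 → root in [0.525600, 0.767800]
Midpoint of [0.525600, 0.767800] = 0.646700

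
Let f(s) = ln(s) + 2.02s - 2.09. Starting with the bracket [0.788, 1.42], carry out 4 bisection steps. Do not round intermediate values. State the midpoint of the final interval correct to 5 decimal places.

1.00525

f(0.788000) = -0.736497, f(1.420000) = 1.129057 (opposite signs)
step 1: m = 1.104000, f(m) = 0.239020 > 0 → root in [0.788000, 1.104000]
step 2: m = 0.946000, f(m) = -0.234593 < 0 → root in [0.946000, 1.104000]
step 3: m = 1.025000, f(m) = 0.005193 > 0 → root in [0.946000, 1.025000]
step 4: m = 0.985500, f(m) = -0.113896 < 0 → root in [0.985500, 1.025000]
Midpoint of [0.985500, 1.025000] = 1.005250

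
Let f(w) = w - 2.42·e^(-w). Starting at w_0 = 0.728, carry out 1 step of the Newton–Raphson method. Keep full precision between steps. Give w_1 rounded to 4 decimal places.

f'(w) = 1 + 2.42·e^(-w)
w_0 = 0.728000: f = -0.440555, f' = 2.168555 → w_1 = 0.728000 - (-0.440555)/(2.168555) = 0.931156

0.9312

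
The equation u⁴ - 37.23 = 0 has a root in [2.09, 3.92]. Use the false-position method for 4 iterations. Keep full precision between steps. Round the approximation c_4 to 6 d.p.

False-position update: c = (a·f(b) − b·f(a))/(f(b) − f(a)); replace the endpoint whose sign matches f(c).
f(2.090000) = -18.149702, f(3.920000) = 198.896249
step 1: c = 2.243027, f(c) = -11.917314 < 0 → new bracket [2.243027, 3.920000]
step 2: c = 2.337827, f(c) = -7.359032 < 0 → new bracket [2.337827, 3.920000]
step 3: c = 2.394277, f(c) = -4.367702 < 0 → new bracket [2.394277, 3.920000]
step 4: c = 2.427062, f(c) = -2.530481 < 0 → new bracket [2.427062, 3.920000]

2.427062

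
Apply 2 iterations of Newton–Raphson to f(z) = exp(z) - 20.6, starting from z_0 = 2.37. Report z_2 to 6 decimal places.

3.058768

f'(z) = exp(z)
z_0 = 2.370000: f = -9.902608, f' = 10.697392 → z_1 = 2.370000 - (-9.902608)/(10.697392) = 3.295703
z_1 = 3.295703: f = 6.396385, f' = 26.996385 → z_2 = 3.295703 - (6.396385)/(26.996385) = 3.058768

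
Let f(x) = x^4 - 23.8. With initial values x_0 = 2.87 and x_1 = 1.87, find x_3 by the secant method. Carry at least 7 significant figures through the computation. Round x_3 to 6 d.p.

f(x_0) = 44.046522, f(x_1) = -11.571690
x_2 = 1.870000 - (-11.571690)·(1.870000 - 2.870000)/(-11.571690 - (44.046522)) = 2.078056; f(x_2) = -5.152148
x_3 = 2.078056 - (-5.152148)·(2.078056 - 1.870000)/(-5.152148 - (-11.571690)) = 2.245036; f(x_3) = 1.603465

2.245036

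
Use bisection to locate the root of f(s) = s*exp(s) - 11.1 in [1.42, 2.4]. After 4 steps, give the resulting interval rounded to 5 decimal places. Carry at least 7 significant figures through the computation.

f(1.420000) = -5.225289, f(2.400000) = 15.355623 (opposite signs)
step 1: m = 1.910000, f(m) = 1.798400 > 0 → root in [1.420000, 1.910000]
step 2: m = 1.665000, f(m) = -2.299354 < 0 → root in [1.665000, 1.910000]
step 3: m = 1.787500, f(m) = -0.420586 < 0 → root in [1.787500, 1.910000]
step 4: m = 1.848750, f(m) = 0.643028 > 0 → root in [1.787500, 1.848750]

[1.78750, 1.84875]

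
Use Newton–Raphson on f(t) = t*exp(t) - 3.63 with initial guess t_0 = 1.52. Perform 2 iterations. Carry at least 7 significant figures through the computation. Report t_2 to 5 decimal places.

1.15443

f'(t) = (t+1)*exp(t)
t_0 = 1.520000: f = 3.319782, f' = 11.522007 → t_1 = 1.520000 - (3.319782)/(11.522007) = 1.231875
t_1 = 1.231875: f = 0.592434, f' = 7.650083 → t_2 = 1.231875 - (0.592434)/(7.650083) = 1.154433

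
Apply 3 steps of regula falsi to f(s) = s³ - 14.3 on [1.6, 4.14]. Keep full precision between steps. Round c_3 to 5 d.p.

f(1.600000) = -10.204000, f(4.140000) = 56.657944
step 1: c = 1.987637, f(c) = -6.447441 < 0 → new bracket [1.987637, 4.140000]
step 2: c = 2.207543, f(c) = -3.542105 < 0 → new bracket [2.207543, 4.140000]
step 3: c = 2.321246, f(c) = -1.792697 < 0 → new bracket [2.321246, 4.140000]

2.32125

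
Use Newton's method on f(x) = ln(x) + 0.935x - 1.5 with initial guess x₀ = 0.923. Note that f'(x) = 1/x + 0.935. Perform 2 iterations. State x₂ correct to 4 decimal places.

x_0 = 0.923000: f = -0.717121, f' = 2.018424 → x_1 = 0.923000 - (-0.717121)/(2.018424) = 1.278288
x_1 = 1.278288: f = -0.059280, f' = 1.717297 → x_2 = 1.278288 - (-0.059280)/(1.717297) = 1.312807

1.3128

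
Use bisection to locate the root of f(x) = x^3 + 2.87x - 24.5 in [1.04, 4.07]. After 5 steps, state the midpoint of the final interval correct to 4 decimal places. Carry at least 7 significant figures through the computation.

2.6023

f(1.040000) = -20.390336, f(4.070000) = 54.600043 (opposite signs)
step 1: m = 2.555000, f(m) = -0.488046 < 0 → root in [2.555000, 4.070000]
step 2: m = 3.312500, f(m) = 21.353799 > 0 → root in [2.555000, 3.312500]
step 3: m = 2.933750, f(m) = 9.170323 > 0 → root in [2.555000, 2.933750]
step 4: m = 2.744375, f(m) = 4.045875 > 0 → root in [2.555000, 2.744375]
step 5: m = 2.649687, f(m) = 1.707645 > 0 → root in [2.555000, 2.649687]
Midpoint of [2.555000, 2.649687] = 2.602344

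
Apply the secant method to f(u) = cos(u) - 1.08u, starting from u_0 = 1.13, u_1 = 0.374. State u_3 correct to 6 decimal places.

f(u_0) = -0.793740, f(u_1) = 0.526953
u_2 = 0.374000 - (0.526953)·(0.374000 - 1.130000)/(0.526953 - (-0.793740)) = 0.675642; f(u_2) = 0.050612
u_3 = 0.675642 - (0.050612)·(0.675642 - 0.374000)/(0.050612 - (0.526953)) = 0.707692; f(u_3) = -0.004443

0.707692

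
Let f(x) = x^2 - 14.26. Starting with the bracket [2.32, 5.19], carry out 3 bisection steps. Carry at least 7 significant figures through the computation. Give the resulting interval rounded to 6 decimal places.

[3.755000, 4.113750]

f(2.320000) = -8.877600, f(5.190000) = 12.676100 (opposite signs)
step 1: m = 3.755000, f(m) = -0.159975 < 0 → root in [3.755000, 5.190000]
step 2: m = 4.472500, f(m) = 5.743256 > 0 → root in [3.755000, 4.472500]
step 3: m = 4.113750, f(m) = 2.662939 > 0 → root in [3.755000, 4.113750]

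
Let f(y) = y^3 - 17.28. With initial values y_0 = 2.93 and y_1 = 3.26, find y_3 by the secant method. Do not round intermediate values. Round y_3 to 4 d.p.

2.6008

f(y_0) = 7.873757, f(y_1) = 17.365976
y_2 = 3.260000 - (17.365976)·(3.260000 - 2.930000)/(17.365976 - (7.873757)) = 2.656266; f(y_2) = 1.461954
y_3 = 2.656266 - (1.461954)·(2.656266 - 3.260000)/(1.461954 - (17.365976)) = 2.600769; f(y_3) = 0.311600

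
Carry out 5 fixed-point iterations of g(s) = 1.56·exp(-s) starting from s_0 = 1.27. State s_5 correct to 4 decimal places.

s_1 = g(1.270000) = 0.438097
s_2 = g(0.438097) = 1.006610
s_3 = g(1.006610) = 0.570111
s_4 = g(0.570111) = 0.882122
s_5 = g(0.882122) = 0.645690

0.6457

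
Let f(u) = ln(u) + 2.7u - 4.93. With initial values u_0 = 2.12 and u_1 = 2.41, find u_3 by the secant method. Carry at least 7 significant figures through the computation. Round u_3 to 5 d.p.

1.64269

f(u_0) = 1.545416, f(u_1) = 2.456627
u_2 = 2.410000 - (2.456627)·(2.410000 - 2.120000)/(2.456627 - (1.545416)) = 1.628159; f(u_2) = -0.046520
u_3 = 1.628159 - (-0.046520)·(1.628159 - 2.410000)/(-0.046520 - (2.456627)) = 1.642689; f(u_3) = 0.001596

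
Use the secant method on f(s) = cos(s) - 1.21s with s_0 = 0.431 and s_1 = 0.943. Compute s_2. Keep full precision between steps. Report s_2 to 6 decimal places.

0.641654

Secant update: s_(k+1) = s_k − f(s_k)·(s_k − s_(k-1))/(f(s_k) − f(s_(k-1))).
f(s_0) = 0.387038, f(s_1) = -0.553667
s_2 = 0.943000 - (-0.553667)·(0.943000 - 0.431000)/(-0.553667 - (0.387038)) = 0.641654; f(s_2) = 0.024705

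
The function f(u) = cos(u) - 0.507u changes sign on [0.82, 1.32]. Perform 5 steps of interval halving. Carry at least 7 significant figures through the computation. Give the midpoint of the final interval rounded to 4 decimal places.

f(0.820000) = 0.266481, f(1.320000) = -0.421065 (opposite signs)
step 1: m = 1.070000, f(m) = -0.062366 < 0 → root in [0.820000, 1.070000]
step 2: m = 0.945000, f(m) = 0.106628 > 0 → root in [0.945000, 1.070000]
step 3: m = 1.007500, f(m) = 0.023174 > 0 → root in [1.007500, 1.070000]
step 4: m = 1.038750, f(m) = -0.019348 < 0 → root in [1.007500, 1.038750]
step 5: m = 1.023125, f(m) = 0.001976 > 0 → root in [1.023125, 1.038750]
Midpoint of [1.023125, 1.038750] = 1.030938

1.0309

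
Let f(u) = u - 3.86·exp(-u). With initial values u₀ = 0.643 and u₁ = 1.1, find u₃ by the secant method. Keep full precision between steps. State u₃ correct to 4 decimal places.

1.1825

f(u_0) = -1.386252, f(u_1) = -0.184882
u_2 = 1.100000 - (-0.184882)·(1.100000 - 0.643000)/(-0.184882 - (-1.386252)) = 1.170329; f(u_2) = -0.027293
u_3 = 1.170329 - (-0.027293)·(1.170329 - 1.100000)/(-0.027293 - (-0.184882)) = 1.182509; f(u_3) = -0.000614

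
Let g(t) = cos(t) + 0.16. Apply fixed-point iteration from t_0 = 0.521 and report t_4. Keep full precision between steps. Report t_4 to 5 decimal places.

t_1 = g(0.521000) = 1.027322
t_2 = g(1.027322) = 0.677113
t_3 = g(0.677113) = 0.939385
t_4 = g(0.939385) = 0.750285

0.75028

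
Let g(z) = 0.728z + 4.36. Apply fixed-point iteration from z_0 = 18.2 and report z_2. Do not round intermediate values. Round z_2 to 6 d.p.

z_1 = g(18.200000) = 17.609600
z_2 = g(17.609600) = 17.179789

17.179789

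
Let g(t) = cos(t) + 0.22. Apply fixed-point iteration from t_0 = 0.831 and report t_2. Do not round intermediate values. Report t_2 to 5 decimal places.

0.84619

t_1 = g(0.831000) = 0.894137
t_2 = g(0.894137) = 0.846192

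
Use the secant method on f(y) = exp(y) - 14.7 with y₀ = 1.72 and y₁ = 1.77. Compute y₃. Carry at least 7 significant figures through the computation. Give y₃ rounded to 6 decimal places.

2.401283

f(y_0) = -9.115472, f(y_1) = -8.829147
y_2 = 1.770000 - (-8.829147)·(1.770000 - 1.720000)/(-8.829147 - (-9.115472)) = 3.311806; f(y_2) = 12.734617
y_3 = 3.311806 - (12.734617)·(3.311806 - 1.770000)/(12.734617 - (-8.829147)) = 2.401283; f(y_3) = -3.662677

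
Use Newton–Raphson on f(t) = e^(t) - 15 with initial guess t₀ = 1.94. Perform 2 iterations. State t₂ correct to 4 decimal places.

2.7743

Newton update: t ← t − f(t)/f'(t).
f'(t) = e^(t)
t_0 = 1.940000: f = -8.041249, f' = 6.958751 → t_1 = 1.940000 - (-8.041249)/(6.958751) = 3.095559
t_1 = 3.095559: f = 7.099594, f' = 22.099594 → t_2 = 3.095559 - (7.099594)/(22.099594) = 2.774305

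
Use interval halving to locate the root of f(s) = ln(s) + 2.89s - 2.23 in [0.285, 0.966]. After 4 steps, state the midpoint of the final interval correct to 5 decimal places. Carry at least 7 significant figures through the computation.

f(0.285000) = -2.661616, f(0.966000) = 0.527149 (opposite signs)
step 1: m = 0.625500, f(m) = -0.891509 < 0 → root in [0.625500, 0.966000]
step 2: m = 0.795750, f(m) = -0.158753 < 0 → root in [0.795750, 0.966000]
step 3: m = 0.880875, f(m) = 0.188889 > 0 → root in [0.795750, 0.880875]
step 4: m = 0.838313, f(m) = 0.016359 > 0 → root in [0.795750, 0.838313]
Midpoint of [0.795750, 0.838313] = 0.817031

0.81703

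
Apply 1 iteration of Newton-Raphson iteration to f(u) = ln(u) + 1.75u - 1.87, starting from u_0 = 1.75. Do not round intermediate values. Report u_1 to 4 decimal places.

0.9952

f'(u) = 1/u + 1.75
u_0 = 1.750000: f = 1.752116, f' = 2.321429 → u_1 = 1.750000 - (1.752116)/(2.321429) = 0.995242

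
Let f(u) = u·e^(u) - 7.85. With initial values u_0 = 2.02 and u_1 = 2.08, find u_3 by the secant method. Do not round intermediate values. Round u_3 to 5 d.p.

f(u_0) = 7.377416, f(u_1) = 8.799295
u_2 = 2.080000 - (8.799295)·(2.080000 - 2.020000)/(8.799295 - (7.377416)) = 1.708690; f(u_2) = 1.584915
u_3 = 1.708690 - (1.584915)·(1.708690 - 2.080000)/(1.584915 - (8.799295)) = 1.627118; f(u_3) = 0.430703

1.62712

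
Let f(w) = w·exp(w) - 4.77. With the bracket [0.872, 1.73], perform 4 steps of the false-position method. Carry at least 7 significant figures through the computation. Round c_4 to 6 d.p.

1.297302

False-position update: c = (a·f(b) − b·f(a))/(f(b) − f(a)); replace the endpoint whose sign matches f(c).
f(0.872000) = -2.684447, f(1.730000) = 4.988331
step 1: c = 1.172185, f(c) = -0.984965 < 0 → new bracket [1.172185, 1.730000]
step 2: c = 1.264166, f(c) = -0.294676 < 0 → new bracket [1.264166, 1.730000]
step 3: c = 1.290149, f(c) = -0.082462 < 0 → new bracket [1.290149, 1.730000]
step 4: c = 1.297302, f(c) = -0.022637 < 0 → new bracket [1.297302, 1.730000]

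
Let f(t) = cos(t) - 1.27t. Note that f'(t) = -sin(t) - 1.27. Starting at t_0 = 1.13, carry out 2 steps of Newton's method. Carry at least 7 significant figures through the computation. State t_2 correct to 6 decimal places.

0.634475

t_0 = 1.130000: f = -1.008440, f' = -2.174412 → t_1 = 1.130000 - (-1.008440)/(-2.174412) = 0.666224
t_1 = 0.666224: f = -0.059944, f' = -1.888022 → t_2 = 0.666224 - (-0.059944)/(-1.888022) = 0.634475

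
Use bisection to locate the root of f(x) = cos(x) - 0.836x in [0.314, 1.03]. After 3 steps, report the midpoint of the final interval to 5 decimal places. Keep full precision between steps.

0.80625

f(0.314000) = 0.688602, f(1.030000) = -0.346261 (opposite signs)
step 1: m = 0.672000, f(m) = 0.220786 > 0 → root in [0.672000, 1.030000]
step 2: m = 0.851000, f(m) = -0.052204 < 0 → root in [0.672000, 0.851000]
step 3: m = 0.761500, f(m) = 0.087188 > 0 → root in [0.761500, 0.851000]
Midpoint of [0.761500, 0.851000] = 0.806250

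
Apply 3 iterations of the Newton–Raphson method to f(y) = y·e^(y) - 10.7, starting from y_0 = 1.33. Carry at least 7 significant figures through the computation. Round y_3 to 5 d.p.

1.78904

f'(y) = (y + 1)·e^(y)
y_0 = 1.330000: f = -5.671212, f' = 8.809831 → y_1 = 1.330000 - (-5.671212)/(8.809831) = 1.973737
y_1 = 1.973737: f = 3.506014, f' = 21.403535 → y_2 = 1.973737 - (3.506014)/(21.403535) = 1.809931
y_2 = 1.809931: f = 0.358733, f' = 17.168761 → y_3 = 1.809931 - (0.358733)/(17.168761) = 1.789037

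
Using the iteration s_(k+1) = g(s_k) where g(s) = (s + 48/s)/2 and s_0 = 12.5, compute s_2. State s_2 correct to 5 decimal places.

7.02258

s_1 = g(12.500000) = 8.170000
s_2 = g(8.170000) = 7.022576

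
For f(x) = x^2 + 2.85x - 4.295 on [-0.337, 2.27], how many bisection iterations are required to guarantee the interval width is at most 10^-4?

15

Initial width b − a = 2.27 − -0.337 = 2.607000.
After n steps the width is (b−a)/2^n; need (b−a)/2^n ≤ 10^-4.
So n ≥ log₂(2.607000/10^-4) = log₂(26070.0000) ≈ 14.6701.
Hence n = 15.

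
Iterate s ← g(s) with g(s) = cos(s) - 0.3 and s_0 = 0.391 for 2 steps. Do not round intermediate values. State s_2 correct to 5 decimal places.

0.51124

s_1 = g(0.391000) = 0.624528
s_2 = g(0.624528) = 0.511239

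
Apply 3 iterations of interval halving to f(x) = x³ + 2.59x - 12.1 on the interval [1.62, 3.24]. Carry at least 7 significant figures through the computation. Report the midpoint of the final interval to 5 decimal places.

f(1.620000) = -3.652672, f(3.240000) = 30.303824 (opposite signs)
step 1: m = 2.430000, f(m) = 8.542607 > 0 → root in [1.620000, 2.430000]
step 2: m = 2.025000, f(m) = 1.448516 > 0 → root in [1.620000, 2.025000]
step 3: m = 1.822500, f(m) = -1.326280 < 0 → root in [1.822500, 2.025000]
Midpoint of [1.822500, 2.025000] = 1.923750

1.92375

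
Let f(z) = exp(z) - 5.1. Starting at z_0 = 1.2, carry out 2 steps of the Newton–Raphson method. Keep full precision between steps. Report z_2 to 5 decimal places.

1.63475

f'(z) = exp(z)
z_0 = 1.200000: f = -1.779883, f' = 3.320117 → z_1 = 1.200000 - (-1.779883)/(3.320117) = 1.736090
z_1 = 1.736090: f = 0.575113, f' = 5.675113 → z_2 = 1.736090 - (0.575113)/(5.675113) = 1.634751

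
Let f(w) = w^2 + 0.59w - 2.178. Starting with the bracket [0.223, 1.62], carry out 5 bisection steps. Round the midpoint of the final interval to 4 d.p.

1.2053

f(0.223000) = -1.996701, f(1.620000) = 1.402200 (opposite signs)
step 1: m = 0.921500, f(m) = -0.785153 < 0 → root in [0.921500, 1.620000]
step 2: m = 1.270750, f(m) = 0.186548 > 0 → root in [0.921500, 1.270750]
step 3: m = 1.096125, f(m) = -0.329796 < 0 → root in [1.096125, 1.270750]
step 4: m = 1.183438, f(m) = -0.079248 < 0 → root in [1.183438, 1.270750]
step 5: m = 1.227094, f(m) = 0.051744 > 0 → root in [1.183438, 1.227094]
Midpoint of [1.183438, 1.227094] = 1.205266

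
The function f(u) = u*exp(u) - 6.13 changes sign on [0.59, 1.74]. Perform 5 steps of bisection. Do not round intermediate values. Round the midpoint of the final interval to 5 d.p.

1.43453

f(0.590000) = -5.065647, f(1.740000) = 3.783378 (opposite signs)
step 1: m = 1.165000, f(m) = -2.395100 < 0 → root in [1.165000, 1.740000]
step 2: m = 1.452500, f(m) = 0.077674 > 0 → root in [1.165000, 1.452500]
step 3: m = 1.308750, f(m) = -1.285604 < 0 → root in [1.308750, 1.452500]
step 4: m = 1.380625, f(m) = -0.638720 < 0 → root in [1.380625, 1.452500]
step 5: m = 1.416563, f(m) = -0.289621 < 0 → root in [1.416563, 1.452500]
Midpoint of [1.416563, 1.452500] = 1.434531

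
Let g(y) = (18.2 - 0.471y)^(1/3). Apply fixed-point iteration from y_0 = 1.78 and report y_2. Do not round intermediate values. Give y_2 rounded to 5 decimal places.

2.57029

y_1 = g(1.780000) = 2.589386
y_2 = g(2.589386) = 2.570293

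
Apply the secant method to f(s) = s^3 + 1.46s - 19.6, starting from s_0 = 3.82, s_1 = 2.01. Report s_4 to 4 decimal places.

2.5126

f(s_0) = 41.720168, f(s_1) = -8.544799
s_2 = 2.010000 - (-8.544799)·(2.010000 - 3.820000)/(-8.544799 - (41.720168)) = 2.317691; f(s_2) = -3.766247
s_3 = 2.317691 - (-3.766247)·(2.317691 - 2.010000)/(-3.766247 - (-8.544799)) = 2.560200; f(s_3) = 0.919040
s_4 = 2.560200 - (0.919040)·(2.560200 - 2.317691)/(0.919040 - (-3.766247)) = 2.512631; f(s_4) = -0.068533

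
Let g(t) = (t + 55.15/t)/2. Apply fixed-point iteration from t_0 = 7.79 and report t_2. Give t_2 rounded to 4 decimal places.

7.4263

t_1 = g(7.790000) = 7.434795
t_2 = g(7.434795) = 7.426309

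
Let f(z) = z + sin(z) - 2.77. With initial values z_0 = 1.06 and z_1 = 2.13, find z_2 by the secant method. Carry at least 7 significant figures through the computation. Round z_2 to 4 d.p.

Secant update: z_(k+1) = z_k − f(z_k)·(z_k − z_(k-1))/(f(z_k) − f(z_(k-1))).
f(z_0) = -0.837645, f(z_1) = 0.207678
z_2 = 2.130000 - (0.207678)·(2.130000 - 1.060000)/(0.207678 - (-0.837645)) = 1.917419; f(z_2) = 0.087945

1.9174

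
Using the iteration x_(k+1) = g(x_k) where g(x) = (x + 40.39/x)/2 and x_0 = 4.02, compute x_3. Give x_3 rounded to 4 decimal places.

x_1 = g(4.020000) = 7.033632
x_2 = g(7.033632) = 6.388021
x_3 = g(6.388021) = 6.355396

6.3554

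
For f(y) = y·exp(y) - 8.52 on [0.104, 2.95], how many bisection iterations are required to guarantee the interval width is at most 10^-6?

Initial width b − a = 2.95 − 0.104 = 2.846000.
After n steps the width is (b−a)/2^n; need (b−a)/2^n ≤ 10^-6.
So n ≥ log₂(2.846000/10^-6) = log₂(2846000.0000) ≈ 21.4405.
Hence n = 22.

22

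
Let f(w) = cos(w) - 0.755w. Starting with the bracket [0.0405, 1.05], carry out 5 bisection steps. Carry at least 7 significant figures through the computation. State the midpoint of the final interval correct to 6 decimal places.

0.876492

f(0.040500) = 0.968602, f(1.050000) = -0.295179 (opposite signs)
step 1: m = 0.545250, f(m) = 0.443334 > 0 → root in [0.545250, 1.050000]
step 2: m = 0.797625, f(m) = 0.096202 > 0 → root in [0.797625, 1.050000]
step 3: m = 0.923813, f(m) = -0.094696 < 0 → root in [0.797625, 0.923813]
step 4: m = 0.860719, f(m) = 0.002050 > 0 → root in [0.860719, 0.923813]
step 5: m = 0.892266, f(m) = -0.046011 < 0 → root in [0.860719, 0.892266]
Midpoint of [0.860719, 0.892266] = 0.876492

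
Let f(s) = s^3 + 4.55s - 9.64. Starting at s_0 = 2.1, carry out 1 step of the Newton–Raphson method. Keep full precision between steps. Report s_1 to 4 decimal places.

f'(s) = 3s^2 + 4.55
s_0 = 2.100000: f = 9.176000, f' = 17.780000 → s_1 = 2.100000 - (9.176000)/(17.780000) = 1.583915

1.5839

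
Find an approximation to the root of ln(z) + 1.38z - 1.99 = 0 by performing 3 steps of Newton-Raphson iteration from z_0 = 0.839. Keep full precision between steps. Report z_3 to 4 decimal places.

1.2693

f'(z) = 1/z + 1.38
z_0 = 0.839000: f = -1.007725, f' = 2.571895 → z_1 = 0.839000 - (-1.007725)/(2.571895) = 1.230822
z_1 = 1.230822: f = -0.083784, f' = 2.192465 → z_2 = 1.230822 - (-0.083784)/(2.192465) = 1.269036
z_2 = 1.269036: f = -0.000472, f' = 2.168000 → z_3 = 1.269036 - (-0.000472)/(2.168000) = 1.269254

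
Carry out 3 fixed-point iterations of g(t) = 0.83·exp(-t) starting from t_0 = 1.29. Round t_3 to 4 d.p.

0.4288

t_1 = g(1.290000) = 0.228475
t_2 = g(0.228475) = 0.660470
t_3 = g(0.660470) = 0.428785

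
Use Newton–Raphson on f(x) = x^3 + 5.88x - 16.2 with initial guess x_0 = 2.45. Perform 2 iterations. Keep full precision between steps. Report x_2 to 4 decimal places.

f'(x) = 3x^2 + 5.88
x_0 = 2.450000: f = 12.912125, f' = 23.887500 → x_1 = 2.450000 - (12.912125)/(23.887500) = 1.909461
x_1 = 1.909461: f = 1.989605, f' = 16.818124 → x_2 = 1.909461 - (1.989605)/(16.818124) = 1.791160

1.7912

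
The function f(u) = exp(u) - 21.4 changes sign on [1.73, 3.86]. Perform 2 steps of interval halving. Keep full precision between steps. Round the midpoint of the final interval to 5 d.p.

f(1.730000) = -15.759346, f(3.860000) = 26.065351 (opposite signs)
step 1: m = 2.795000, f(m) = -5.037371 < 0 → root in [2.795000, 3.860000]
step 2: m = 3.327500, f(m) = 6.468583 > 0 → root in [2.795000, 3.327500]
Midpoint of [2.795000, 3.327500] = 3.061250

3.06125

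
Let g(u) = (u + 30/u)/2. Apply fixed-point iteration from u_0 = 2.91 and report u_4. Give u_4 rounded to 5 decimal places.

5.47723

u_1 = g(2.910000) = 6.609639
u_2 = g(6.609639) = 5.574232
u_3 = g(5.574232) = 5.478070
u_4 = g(5.478070) = 5.477226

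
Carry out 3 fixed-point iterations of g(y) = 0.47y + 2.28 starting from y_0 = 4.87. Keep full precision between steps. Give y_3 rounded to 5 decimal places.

y_1 = g(4.870000) = 4.568900
y_2 = g(4.568900) = 4.427383
y_3 = g(4.427383) = 4.360870

4.36087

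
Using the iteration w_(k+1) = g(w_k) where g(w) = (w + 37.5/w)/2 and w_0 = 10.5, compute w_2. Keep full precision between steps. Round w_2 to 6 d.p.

6.182832

w_1 = g(10.500000) = 7.035714
w_2 = g(7.035714) = 6.182832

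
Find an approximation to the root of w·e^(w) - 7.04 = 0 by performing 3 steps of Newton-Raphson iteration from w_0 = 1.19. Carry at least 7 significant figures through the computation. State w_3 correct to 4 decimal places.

1.5278

f'(w) = (w + 1)·e^(w)
w_0 = 1.190000: f = -3.128373, f' = 7.198708 → w_1 = 1.190000 - (-3.128373)/(7.198708) = 1.624574
w_1 = 1.624574: f = 1.206758, f' = 13.323015 → w_2 = 1.624574 - (1.206758)/(13.323015) = 1.533997
w_2 = 1.533997: f = 0.072646, f' = 11.749321 → w_3 = 1.533997 - (0.072646)/(11.749321) = 1.527814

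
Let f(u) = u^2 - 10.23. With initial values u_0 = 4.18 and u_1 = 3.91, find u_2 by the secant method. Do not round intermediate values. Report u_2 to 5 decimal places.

f(u_0) = 7.242400, f(u_1) = 5.058100
u_2 = 3.910000 - (5.058100)·(3.910000 - 4.180000)/(5.058100 - (7.242400)) = 3.284771; f(u_2) = 0.559723

3.28477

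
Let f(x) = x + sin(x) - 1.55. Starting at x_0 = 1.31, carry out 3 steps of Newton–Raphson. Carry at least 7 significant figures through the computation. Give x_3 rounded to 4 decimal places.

0.8193

Newton update: x ← x − f(x)/f'(x).
f'(x) = 1 + cos(x)
x_0 = 1.310000: f = 0.726185, f' = 1.257850 → x_1 = 1.310000 - (0.726185)/(1.257850) = 0.732678
x_1 = 0.732678: f = -0.148460, f' = 1.743386 → x_2 = 0.732678 - (-0.148460)/(1.743386) = 0.817834
x_2 = 0.817834: f = -0.002500, f' = 1.683804 → x_3 = 0.817834 - (-0.002500)/(1.683804) = 0.819318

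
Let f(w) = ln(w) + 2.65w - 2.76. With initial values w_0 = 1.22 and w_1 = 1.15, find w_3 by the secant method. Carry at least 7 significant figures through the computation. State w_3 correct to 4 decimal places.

f(w_0) = 0.671851, f(w_1) = 0.427262
w_2 = 1.150000 - (0.427262)·(1.150000 - 1.220000)/(0.427262 - (0.671851)) = 1.027720; f(w_2) = -0.009199
w_3 = 1.027720 - (-0.009199)·(1.027720 - 1.150000)/(-0.009199 - (0.427262)) = 1.030297; f(w_3) = 0.000135

1.0303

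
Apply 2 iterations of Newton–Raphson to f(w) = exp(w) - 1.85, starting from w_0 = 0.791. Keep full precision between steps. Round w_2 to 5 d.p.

Newton update: w ← w − f(w)/f'(w).
f'(w) = exp(w)
w_0 = 0.791000: f = 0.355601, f' = 2.205601 → w_1 = 0.791000 - (0.355601)/(2.205601) = 0.629774
w_1 = 0.629774: f = 0.027186, f' = 1.877186 → w_2 = 0.629774 - (0.027186)/(1.877186) = 0.615292

0.61529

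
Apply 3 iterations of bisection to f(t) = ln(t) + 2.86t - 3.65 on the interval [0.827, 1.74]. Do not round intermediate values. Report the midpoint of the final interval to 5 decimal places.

1.22644

f(0.827000) = -1.474731, f(1.740000) = 1.880285 (opposite signs)
step 1: m = 1.283500, f(m) = 0.270401 > 0 → root in [0.827000, 1.283500]
step 2: m = 1.055250, f(m) = -0.578207 < 0 → root in [1.055250, 1.283500]
step 3: m = 1.169375, f(m) = -0.149118 < 0 → root in [1.169375, 1.283500]
Midpoint of [1.169375, 1.283500] = 1.226438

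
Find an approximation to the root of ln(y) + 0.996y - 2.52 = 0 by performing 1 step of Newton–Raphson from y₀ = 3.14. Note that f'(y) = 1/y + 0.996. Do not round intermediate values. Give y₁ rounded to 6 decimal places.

Newton update: y ← y − f(y)/f'(y).
y_0 = 3.140000: f = 1.751663, f' = 1.314471 → y_1 = 3.140000 - (1.751663)/(1.314471) = 1.807401

1.807401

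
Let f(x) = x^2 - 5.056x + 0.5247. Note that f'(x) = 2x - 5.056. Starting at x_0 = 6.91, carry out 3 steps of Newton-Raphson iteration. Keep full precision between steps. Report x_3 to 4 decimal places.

4.9502

Newton update: x ← x − f(x)/f'(x).
x_0 = 6.910000: f = 13.335840, f' = 8.764000 → x_1 = 6.910000 - (13.335840)/(8.764000) = 5.388339
x_1 = 5.388339: f = 2.315453, f' = 5.720677 → x_2 = 5.388339 - (2.315453)/(5.720677) = 4.983587
x_2 = 4.983587: f = 0.163824, f' = 4.911174 → x_3 = 4.983587 - (0.163824)/(4.911174) = 4.950230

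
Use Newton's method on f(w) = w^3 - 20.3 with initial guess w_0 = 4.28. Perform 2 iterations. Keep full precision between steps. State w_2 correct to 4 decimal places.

2.8000

Newton update: w ← w − f(w)/f'(w).
f'(w) = 3w^2
w_0 = 4.280000: f = 58.102752, f' = 54.955200 → w_1 = 4.280000 - (58.102752)/(54.955200) = 3.222725
w_1 = 3.222725: f = 13.171085, f' = 31.157872 → w_2 = 3.222725 - (13.171085)/(31.157872) = 2.800004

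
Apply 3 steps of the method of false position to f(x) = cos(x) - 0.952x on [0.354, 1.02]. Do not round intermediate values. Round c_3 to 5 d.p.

0.76074

False-position update: c = (a·f(b) − b·f(a))/(f(b) − f(a)); replace the endpoint whose sign matches f(c).
f(0.354000) = 0.600986, f(1.020000) = -0.447674
step 1: c = 0.735684, f(c) = 0.041001 > 0 → new bracket [0.735684, 1.020000]
step 2: c = 0.759539, f(c) = 0.002073 > 0 → new bracket [0.759539, 1.020000]
step 3: c = 0.760739, f(c) = 0.000103 > 0 → new bracket [0.760739, 1.020000]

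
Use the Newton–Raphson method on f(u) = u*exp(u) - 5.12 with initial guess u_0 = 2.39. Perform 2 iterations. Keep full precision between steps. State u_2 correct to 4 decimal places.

1.4704

Newton update: u ← u − f(u)/f'(u).
f'(u) = (u+1)*exp(u)
u_0 = 2.390000: f = 20.963251, f' = 36.996744 → u_1 = 2.390000 - (20.963251)/(36.996744) = 1.823376
u_1 = 1.823376: f = 6.171672, f' = 17.484400 → u_2 = 1.823376 - (6.171672)/(17.484400) = 1.470394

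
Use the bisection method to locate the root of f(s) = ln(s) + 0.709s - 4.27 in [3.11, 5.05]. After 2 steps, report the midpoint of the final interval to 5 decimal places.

3.83750

f(3.110000) = -0.930387, f(5.050000) = 0.929838 (opposite signs)
step 1: m = 4.080000, f(m) = 0.028817 > 0 → root in [3.110000, 4.080000]
step 2: m = 3.595000, f(m) = -0.441601 < 0 → root in [3.595000, 4.080000]
Midpoint of [3.595000, 4.080000] = 3.837500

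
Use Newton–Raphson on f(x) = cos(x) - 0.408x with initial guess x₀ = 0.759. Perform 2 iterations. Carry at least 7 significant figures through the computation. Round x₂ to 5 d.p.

1.10389

Newton update: x ← x − f(x)/f'(x).
f'(x) = -sin(x) - 0.408
x_0 = 0.759000: f = 0.415853, f' = -1.096196 → x_1 = 0.759000 - (0.415853)/(-1.096196) = 1.138360
x_1 = 1.138360: f = -0.045366, f' = -1.315947 → x_2 = 1.138360 - (-0.045366)/(-1.315947) = 1.103885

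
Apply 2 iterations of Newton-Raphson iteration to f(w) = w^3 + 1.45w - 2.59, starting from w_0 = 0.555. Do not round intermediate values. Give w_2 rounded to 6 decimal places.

1.055029

f'(w) = 3w^2 + 1.45
w_0 = 0.555000: f = -1.614296, f' = 2.374075 → w_1 = 0.555000 - (-1.614296)/(2.374075) = 1.234968
w_1 = 1.234968: f = 1.084213, f' = 6.025441 → w_2 = 1.234968 - (1.084213)/(6.025441) = 1.055029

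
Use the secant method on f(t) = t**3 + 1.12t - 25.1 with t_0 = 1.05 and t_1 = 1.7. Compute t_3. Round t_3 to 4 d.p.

2.3027

Secant update: t_(k+1) = t_k − f(t_k)·(t_k − t_(k-1))/(f(t_k) − f(t_(k-1))).
f(t_0) = -22.766375, f(t_1) = -18.283000
t_2 = 1.700000 - (-18.283000)·(1.700000 - 1.050000)/(-18.283000 - (-22.766375)) = 4.350671; f(t_2) = 62.123696
t_3 = 4.350671 - (62.123696)·(4.350671 - 1.700000)/(62.123696 - (-18.283000)) = 2.302714; f(t_3) = -10.310845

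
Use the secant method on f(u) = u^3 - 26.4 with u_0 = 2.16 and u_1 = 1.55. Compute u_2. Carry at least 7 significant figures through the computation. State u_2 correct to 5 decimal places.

f(u_0) = -16.322304, f(u_1) = -22.676125
u_2 = 1.550000 - (-22.676125)·(1.550000 - 2.160000)/(-22.676125 - (-16.322304)) = 3.727026; f(u_2) = 25.371103

3.72703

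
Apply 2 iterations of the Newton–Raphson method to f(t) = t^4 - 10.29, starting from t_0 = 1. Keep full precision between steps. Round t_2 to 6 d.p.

f'(t) = 4t^3
t_0 = 1.000000: f = -9.290000, f' = 4.000000 → t_1 = 1.000000 - (-9.290000)/(4.000000) = 3.322500
t_1 = 3.322500: f = 111.569659, f' = 146.708393 → t_2 = 3.322500 - (111.569659)/(146.708393) = 2.562014

2.562014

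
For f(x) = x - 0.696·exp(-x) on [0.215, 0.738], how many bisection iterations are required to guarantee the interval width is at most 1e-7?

Initial width b − a = 0.738 − 0.215 = 0.523000.
After n steps the width is (b−a)/2^n; need (b−a)/2^n ≤ 1e-7.
So n ≥ log₂(0.523000/1e-7) = log₂(5230000.0000) ≈ 22.3184.
Hence n = 23.

23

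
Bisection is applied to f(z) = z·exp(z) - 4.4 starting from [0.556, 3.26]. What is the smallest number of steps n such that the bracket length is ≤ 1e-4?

Initial width b − a = 3.26 − 0.556 = 2.704000.
After n steps the width is (b−a)/2^n; need (b−a)/2^n ≤ 1e-4.
So n ≥ log₂(2.704000/1e-4) = log₂(27040.0000) ≈ 14.7228.
Hence n = 15.

15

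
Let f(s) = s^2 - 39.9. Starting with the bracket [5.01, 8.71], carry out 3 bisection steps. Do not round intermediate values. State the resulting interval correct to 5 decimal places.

[5.93500, 6.39750]

f(5.010000) = -14.799900, f(8.710000) = 35.964100 (opposite signs)
step 1: m = 6.860000, f(m) = 7.159600 > 0 → root in [5.010000, 6.860000]
step 2: m = 5.935000, f(m) = -4.675775 < 0 → root in [5.935000, 6.860000]
step 3: m = 6.397500, f(m) = 1.028006 > 0 → root in [5.935000, 6.397500]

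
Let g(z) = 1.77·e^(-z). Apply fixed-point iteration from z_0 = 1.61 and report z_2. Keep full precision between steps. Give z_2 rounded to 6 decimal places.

z_1 = g(1.610000) = 0.353801
z_2 = g(0.353801) = 1.242566

1.242566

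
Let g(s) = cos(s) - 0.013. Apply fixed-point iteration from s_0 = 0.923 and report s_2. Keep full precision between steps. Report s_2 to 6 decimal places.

0.817701

s_1 = g(0.923000) = 0.590431
s_2 = g(0.590431) = 0.817701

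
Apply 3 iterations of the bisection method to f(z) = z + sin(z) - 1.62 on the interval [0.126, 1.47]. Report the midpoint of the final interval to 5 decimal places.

0.88200

f(0.126000) = -1.368333, f(1.470000) = 0.844924 (opposite signs)
step 1: m = 0.798000, f(m) = -0.106039 < 0 → root in [0.798000, 1.470000]
step 2: m = 1.134000, f(m) = 0.420112 > 0 → root in [0.798000, 1.134000]
step 3: m = 0.966000, f(m) = 0.168618 > 0 → root in [0.798000, 0.966000]
Midpoint of [0.798000, 0.966000] = 0.882000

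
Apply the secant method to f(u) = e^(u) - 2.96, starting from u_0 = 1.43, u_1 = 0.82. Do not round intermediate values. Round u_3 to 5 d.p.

1.09144

f(u_0) = 1.218699, f(u_1) = -0.689500
u_2 = 0.820000 - (-0.689500)·(0.820000 - 1.430000)/(-0.689500 - (1.218699)) = 1.040415; f(u_2) = -0.129610
u_3 = 1.040415 - (-0.129610)·(1.040415 - 0.820000)/(-0.129610 - (-0.689500)) = 1.091439; f(u_3) = 0.018556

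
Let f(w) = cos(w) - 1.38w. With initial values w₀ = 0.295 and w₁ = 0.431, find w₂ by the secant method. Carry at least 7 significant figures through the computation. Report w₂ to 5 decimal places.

0.61187

Secant update: w_(k+1) = w_k − f(w_k)·(w_k − w_(k-1))/(f(w_k) − f(w_(k-1))).
f(w_0) = 0.549702, f(w_1) = 0.313768
w_2 = 0.431000 - (0.313768)·(0.431000 - 0.295000)/(0.313768 - (0.549702)) = 0.611866; f(w_2) = -0.025798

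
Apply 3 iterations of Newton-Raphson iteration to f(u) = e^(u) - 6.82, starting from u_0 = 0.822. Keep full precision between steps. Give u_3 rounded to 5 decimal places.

1.96238

f'(u) = e^(u)
u_0 = 0.822000: f = -4.544955, f' = 2.275045 → u_1 = 0.822000 - (-4.544955)/(2.275045) = 2.819742
u_1 = 2.819742: f = 9.952530, f' = 16.772530 → u_2 = 2.819742 - (9.952530)/(16.772530) = 2.226360
u_2 = 2.226360: f = 2.446073, f' = 9.266073 → u_3 = 2.226360 - (2.446073)/(9.266073) = 1.962378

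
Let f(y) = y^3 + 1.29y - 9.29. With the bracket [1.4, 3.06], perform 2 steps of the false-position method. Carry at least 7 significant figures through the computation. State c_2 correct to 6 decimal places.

f(1.400000) = -4.740000, f(3.060000) = 23.310016
step 1: c = 1.680513, f(c) = -2.376159 < 0 → new bracket [1.680513, 3.060000]
step 2: c = 1.808126, f(c) = -1.046177 < 0 → new bracket [1.808126, 3.060000]

1.808126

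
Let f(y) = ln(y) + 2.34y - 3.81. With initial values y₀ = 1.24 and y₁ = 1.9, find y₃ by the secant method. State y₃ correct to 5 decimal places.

1.46481

f(y_0) = -0.693289, f(y_1) = 1.277854
y_2 = 1.900000 - (1.277854)·(1.900000 - 1.240000)/(1.277854 - (-0.693289)) = 1.472135; f(y_2) = 0.021509
y_3 = 1.472135 - (0.021509)·(1.472135 - 1.900000)/(0.021509 - (1.277854)) = 1.464810; f(y_3) = -0.000620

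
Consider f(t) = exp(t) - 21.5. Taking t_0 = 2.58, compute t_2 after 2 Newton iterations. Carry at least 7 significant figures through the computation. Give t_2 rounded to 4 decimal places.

f'(t) = exp(t)
t_0 = 2.580000: f = -8.302862, f' = 13.197138 → t_1 = 2.580000 - (-8.302862)/(13.197138) = 3.209141
t_1 = 3.209141: f = 3.257812, f' = 24.757812 → t_2 = 3.209141 - (3.257812)/(24.757812) = 3.077554

3.0776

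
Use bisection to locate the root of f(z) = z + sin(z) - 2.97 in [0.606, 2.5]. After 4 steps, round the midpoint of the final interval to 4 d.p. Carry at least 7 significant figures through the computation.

f(0.606000) = -1.794416, f(2.500000) = 0.128472 (opposite signs)
step 1: m = 1.553000, f(m) = -0.417158 < 0 → root in [1.553000, 2.500000]
step 2: m = 2.026500, f(m) = -0.045548 < 0 → root in [2.026500, 2.500000]
step 3: m = 2.263250, f(m) = 0.062932 > 0 → root in [2.026500, 2.263250]
step 4: m = 2.144875, f(m) = 0.014568 > 0 → root in [2.026500, 2.144875]
Midpoint of [2.026500, 2.144875] = 2.085687

2.0857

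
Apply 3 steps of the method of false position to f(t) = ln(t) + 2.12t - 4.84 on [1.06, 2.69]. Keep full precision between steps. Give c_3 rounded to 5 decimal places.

1.96465

False-position update: c = (a·f(b) − b·f(a))/(f(b) − f(a)); replace the endpoint whose sign matches f(c).
f(1.060000) = -2.534531, f(2.690000) = 1.852341
step 1: c = 2.001738, f(c) = 0.097701 > 0 → new bracket [1.060000, 2.001738]
step 2: c = 1.966784, f(c) = 0.005981 > 0 → new bracket [1.060000, 1.966784]
step 3: c = 1.964649, f(c) = 0.000369 > 0 → new bracket [1.060000, 1.964649]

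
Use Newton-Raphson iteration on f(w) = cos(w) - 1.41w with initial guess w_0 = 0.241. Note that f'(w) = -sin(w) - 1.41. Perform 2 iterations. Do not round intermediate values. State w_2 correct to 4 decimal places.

w_0 = 0.241000: f = 0.631290, f' = -1.648674 → w_1 = 0.241000 - (0.631290)/(-1.648674) = 0.623908
w_1 = 0.623908: f = -0.068108, f' = -1.994211 → w_2 = 0.623908 - (-0.068108)/(-1.994211) = 0.589755

0.5898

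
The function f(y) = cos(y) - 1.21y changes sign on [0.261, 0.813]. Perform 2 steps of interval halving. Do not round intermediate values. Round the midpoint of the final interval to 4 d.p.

f(0.261000) = 0.650322, f(0.813000) = -0.296408 (opposite signs)
step 1: m = 0.537000, f(m) = 0.209477 > 0 → root in [0.537000, 0.813000]
step 2: m = 0.675000, f(m) = -0.036043 < 0 → root in [0.537000, 0.675000]
Midpoint of [0.537000, 0.675000] = 0.606000

0.6060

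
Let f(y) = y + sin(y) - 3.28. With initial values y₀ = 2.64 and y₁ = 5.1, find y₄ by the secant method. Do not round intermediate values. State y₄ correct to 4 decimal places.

f(y_0) = -0.159177, f(y_1) = 0.894185
y_2 = 5.100000 - (0.894185)·(5.100000 - 2.640000)/(0.894185 - (-0.159177)) = 3.011739; f(y_2) = -0.138772
y_3 = 3.011739 - (-0.138772)·(3.011739 - 5.100000)/(-0.138772 - (0.894185)) = 3.292285; f(y_3) = -0.137838
y_4 = 3.292285 - (-0.137838)·(3.292285 - 3.011739)/(-0.137838 - (-0.138772)) = 44.681236; f(y_4) = 42.044641

44.6812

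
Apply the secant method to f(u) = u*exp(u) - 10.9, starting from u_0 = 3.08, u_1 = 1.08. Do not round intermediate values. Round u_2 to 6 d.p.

f(u_0) = 56.115879, f(u_1) = -7.719746
u_2 = 1.080000 - (-7.719746)·(1.080000 - 3.080000)/(-7.719746 - (56.115879)) = 1.321863; f(u_2) = -5.942480

1.321863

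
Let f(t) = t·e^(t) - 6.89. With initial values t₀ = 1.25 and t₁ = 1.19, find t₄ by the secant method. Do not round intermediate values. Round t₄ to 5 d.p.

f(t_0) = -2.527071, f(t_1) = -2.978373
t_2 = 1.190000 - (-2.978373)·(1.190000 - 1.250000)/(-2.978373 - (-2.527071)) = 1.585971; f(t_2) = 0.855929
t_3 = 1.585971 - (0.855929)·(1.585971 - 1.190000)/(0.855929 - (-2.978373)) = 1.497578; f(t_3) = -0.194552
t_4 = 1.497578 - (-0.194552)·(1.497578 - 1.585971)/(-0.194552 - (0.855929)) = 1.513949; f(t_4) = -0.009644

1.51395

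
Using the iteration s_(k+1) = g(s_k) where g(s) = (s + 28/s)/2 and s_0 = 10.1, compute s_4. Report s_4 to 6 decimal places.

s_1 = g(10.100000) = 6.436139
s_2 = g(6.436139) = 5.393287
s_3 = g(5.393287) = 5.292463
s_4 = g(5.292463) = 5.291503

5.291503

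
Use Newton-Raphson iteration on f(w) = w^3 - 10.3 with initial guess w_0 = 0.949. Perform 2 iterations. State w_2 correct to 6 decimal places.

3.137065

f'(w) = 3w^2
w_0 = 0.949000: f = -9.445330, f' = 2.701803 → w_1 = 0.949000 - (-9.445330)/(2.701803) = 4.444936
w_1 = 4.444936: f = 77.520612, f' = 59.272361 → w_2 = 4.444936 - (77.520612)/(59.272361) = 3.137065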